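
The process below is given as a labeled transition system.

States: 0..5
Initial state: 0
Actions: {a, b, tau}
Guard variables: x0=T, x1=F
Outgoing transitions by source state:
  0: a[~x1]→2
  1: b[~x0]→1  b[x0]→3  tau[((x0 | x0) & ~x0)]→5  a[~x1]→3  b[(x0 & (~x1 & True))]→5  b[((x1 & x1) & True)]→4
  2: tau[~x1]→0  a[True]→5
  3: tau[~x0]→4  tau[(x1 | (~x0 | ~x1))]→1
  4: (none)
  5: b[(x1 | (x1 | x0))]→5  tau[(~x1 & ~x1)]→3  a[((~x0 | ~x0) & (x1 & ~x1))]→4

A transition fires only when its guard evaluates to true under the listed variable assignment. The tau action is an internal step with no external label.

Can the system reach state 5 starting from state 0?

After dropping false guards: 9 live edges.
Layer 0: {0}
Layer 1: {2}  cumulative {0,2}
Layer 2: {5}  cumulative {0,2,5}
Layer 3: {3}  cumulative {0,2,3,5}
Layer 4: {1}  cumulative {0,1,2,3,5}
Reachable = {0,1,2,3,5}
witness 5: a·a

Answer: REACHABLE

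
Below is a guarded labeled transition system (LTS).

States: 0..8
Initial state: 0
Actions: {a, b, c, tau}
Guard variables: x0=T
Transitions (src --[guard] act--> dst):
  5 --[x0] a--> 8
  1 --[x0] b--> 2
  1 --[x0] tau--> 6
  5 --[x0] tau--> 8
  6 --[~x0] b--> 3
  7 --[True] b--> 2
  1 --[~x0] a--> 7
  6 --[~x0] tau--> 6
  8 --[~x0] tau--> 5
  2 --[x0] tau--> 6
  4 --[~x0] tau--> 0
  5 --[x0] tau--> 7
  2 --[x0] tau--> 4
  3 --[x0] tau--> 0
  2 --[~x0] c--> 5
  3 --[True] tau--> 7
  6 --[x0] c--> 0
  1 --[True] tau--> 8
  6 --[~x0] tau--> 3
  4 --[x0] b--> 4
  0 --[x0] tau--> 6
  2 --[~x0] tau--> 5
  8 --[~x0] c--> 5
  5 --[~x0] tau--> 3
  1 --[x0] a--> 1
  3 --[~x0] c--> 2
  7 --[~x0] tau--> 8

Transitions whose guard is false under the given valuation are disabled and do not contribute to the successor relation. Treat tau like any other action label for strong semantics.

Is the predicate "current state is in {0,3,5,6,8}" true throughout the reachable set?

Answer: INVARIANT HOLDS

Analysis:
Safe = {0,3,5,6,8}
Reach set: {0,6}
  0: ✓
  6: ✓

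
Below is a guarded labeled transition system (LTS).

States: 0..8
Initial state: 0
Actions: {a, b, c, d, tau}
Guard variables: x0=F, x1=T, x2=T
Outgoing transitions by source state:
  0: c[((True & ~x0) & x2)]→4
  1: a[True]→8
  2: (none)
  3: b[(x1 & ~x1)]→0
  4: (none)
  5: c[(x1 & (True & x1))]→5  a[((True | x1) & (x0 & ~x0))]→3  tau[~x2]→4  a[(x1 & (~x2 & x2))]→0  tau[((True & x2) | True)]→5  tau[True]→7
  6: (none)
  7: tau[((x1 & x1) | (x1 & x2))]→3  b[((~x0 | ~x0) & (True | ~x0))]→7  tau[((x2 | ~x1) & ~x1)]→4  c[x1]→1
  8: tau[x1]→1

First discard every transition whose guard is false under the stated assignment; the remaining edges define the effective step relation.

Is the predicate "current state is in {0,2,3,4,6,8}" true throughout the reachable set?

Answer: INVARIANT HOLDS

Working:
Allowed set {0,2,3,4,6,8}
R = {0,4}
  0: safe
  4: safe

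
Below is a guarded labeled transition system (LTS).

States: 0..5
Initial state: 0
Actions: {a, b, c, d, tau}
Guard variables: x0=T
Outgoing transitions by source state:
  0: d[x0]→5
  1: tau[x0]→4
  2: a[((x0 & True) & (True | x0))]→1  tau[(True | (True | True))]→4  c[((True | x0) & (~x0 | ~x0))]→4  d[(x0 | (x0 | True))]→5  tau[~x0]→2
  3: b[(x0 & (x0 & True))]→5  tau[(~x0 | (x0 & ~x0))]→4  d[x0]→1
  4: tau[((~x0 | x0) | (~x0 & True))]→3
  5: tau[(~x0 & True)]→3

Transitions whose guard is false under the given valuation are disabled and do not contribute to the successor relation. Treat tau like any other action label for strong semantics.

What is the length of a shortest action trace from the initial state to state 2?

Answer: UNREACHABLE

Analysis:
BFS to 2:
  L0 = {0}
  L1 = {5}
2 never appears.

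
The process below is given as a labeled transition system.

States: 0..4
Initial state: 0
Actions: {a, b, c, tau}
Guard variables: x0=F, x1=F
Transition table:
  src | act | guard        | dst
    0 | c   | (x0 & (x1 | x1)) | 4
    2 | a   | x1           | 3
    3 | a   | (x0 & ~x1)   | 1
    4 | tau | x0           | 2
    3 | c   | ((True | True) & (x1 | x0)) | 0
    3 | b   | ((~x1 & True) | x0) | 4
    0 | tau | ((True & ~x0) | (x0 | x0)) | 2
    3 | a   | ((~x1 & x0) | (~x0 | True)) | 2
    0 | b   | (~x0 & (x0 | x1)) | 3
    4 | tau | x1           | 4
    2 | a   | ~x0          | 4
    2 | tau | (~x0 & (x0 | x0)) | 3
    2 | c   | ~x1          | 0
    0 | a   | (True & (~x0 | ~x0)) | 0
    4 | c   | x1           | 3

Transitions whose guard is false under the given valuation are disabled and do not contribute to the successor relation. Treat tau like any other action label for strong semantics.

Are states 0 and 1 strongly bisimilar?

Compute ~ classes (split until stable):
  P[0] = {{0,1,2,3,4}}
  P[1] = {{0},{1,4},{2},{3}}
4 equivalence class(es) (converged in 2)
[0]={0}  [1]={1,4}

Answer: NOT BISIMILAR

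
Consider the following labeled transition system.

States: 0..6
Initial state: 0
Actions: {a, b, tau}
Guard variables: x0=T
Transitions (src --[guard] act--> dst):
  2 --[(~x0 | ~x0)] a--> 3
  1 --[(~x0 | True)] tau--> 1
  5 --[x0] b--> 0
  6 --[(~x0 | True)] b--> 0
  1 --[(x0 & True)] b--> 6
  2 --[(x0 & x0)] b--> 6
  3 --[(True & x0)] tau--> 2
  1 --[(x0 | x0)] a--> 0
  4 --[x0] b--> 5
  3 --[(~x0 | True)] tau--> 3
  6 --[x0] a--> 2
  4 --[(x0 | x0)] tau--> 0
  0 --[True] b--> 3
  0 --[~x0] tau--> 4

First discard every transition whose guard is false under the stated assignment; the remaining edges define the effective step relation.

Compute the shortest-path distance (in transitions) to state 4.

Breadth-first toward 4:
  Layer 0: {0}
  Layer 1: {3}
  Layer 2: {2}
  Layer 3: {6}
4 never appears.

Answer: UNREACHABLE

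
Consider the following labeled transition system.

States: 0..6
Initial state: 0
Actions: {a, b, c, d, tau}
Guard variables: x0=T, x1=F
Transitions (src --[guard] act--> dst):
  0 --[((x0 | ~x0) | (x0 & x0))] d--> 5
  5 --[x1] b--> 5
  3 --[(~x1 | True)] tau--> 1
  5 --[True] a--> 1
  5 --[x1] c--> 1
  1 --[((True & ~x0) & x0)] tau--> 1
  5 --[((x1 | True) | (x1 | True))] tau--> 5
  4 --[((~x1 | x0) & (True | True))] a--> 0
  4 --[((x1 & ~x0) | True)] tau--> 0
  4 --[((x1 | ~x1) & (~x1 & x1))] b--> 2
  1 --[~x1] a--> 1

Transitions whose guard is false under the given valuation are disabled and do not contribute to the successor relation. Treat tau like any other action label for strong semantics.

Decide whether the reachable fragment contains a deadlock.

Answer: DEADLOCK-FREE

Working:
Reachable = {0,1,5}
  0: d→5  [deg 1]
  1: a→1  [deg 1]
  5: a→1  tau→5  [deg 2]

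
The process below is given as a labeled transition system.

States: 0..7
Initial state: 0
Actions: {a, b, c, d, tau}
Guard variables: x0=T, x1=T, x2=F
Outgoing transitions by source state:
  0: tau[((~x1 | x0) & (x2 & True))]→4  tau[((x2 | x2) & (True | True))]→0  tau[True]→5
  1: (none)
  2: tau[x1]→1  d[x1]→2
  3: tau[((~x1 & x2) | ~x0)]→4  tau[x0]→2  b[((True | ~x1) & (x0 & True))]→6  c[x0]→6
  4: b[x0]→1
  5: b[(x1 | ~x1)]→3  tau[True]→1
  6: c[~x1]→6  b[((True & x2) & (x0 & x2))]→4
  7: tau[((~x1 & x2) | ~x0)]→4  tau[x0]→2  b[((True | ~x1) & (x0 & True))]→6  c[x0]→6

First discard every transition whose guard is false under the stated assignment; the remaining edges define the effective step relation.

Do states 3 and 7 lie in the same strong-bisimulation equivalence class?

Answer: BISIMILAR

Working:
Refine partition for ~:
  round 0: {{0,1,2,3,4,5,6,7}}
  round 1: {{0},{1,6},{2},{3,7},{4},{5}}
6 equivalence class(es) (converged in 2)
class of 3: {3,7}; class of 7: {3,7}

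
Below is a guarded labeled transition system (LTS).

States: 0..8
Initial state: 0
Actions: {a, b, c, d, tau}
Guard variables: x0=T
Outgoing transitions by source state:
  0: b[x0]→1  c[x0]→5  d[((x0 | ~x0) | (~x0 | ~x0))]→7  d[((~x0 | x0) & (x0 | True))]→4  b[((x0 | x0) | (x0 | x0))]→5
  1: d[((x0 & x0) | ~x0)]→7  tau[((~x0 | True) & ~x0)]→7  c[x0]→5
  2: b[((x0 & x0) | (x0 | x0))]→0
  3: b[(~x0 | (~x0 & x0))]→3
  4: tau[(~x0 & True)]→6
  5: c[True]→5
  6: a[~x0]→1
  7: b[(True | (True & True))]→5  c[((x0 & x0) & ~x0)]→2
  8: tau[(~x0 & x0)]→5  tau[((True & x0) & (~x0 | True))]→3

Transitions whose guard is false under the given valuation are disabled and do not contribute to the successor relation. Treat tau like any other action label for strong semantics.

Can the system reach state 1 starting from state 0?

11 transition(s) survive guard evaluation.
Layer 0: {0}
Layer 1: {1,4,5,7}  total {0,1,4,5,7}
R = {0,1,4,5,7}
trace reaching 1: b

Answer: REACHABLE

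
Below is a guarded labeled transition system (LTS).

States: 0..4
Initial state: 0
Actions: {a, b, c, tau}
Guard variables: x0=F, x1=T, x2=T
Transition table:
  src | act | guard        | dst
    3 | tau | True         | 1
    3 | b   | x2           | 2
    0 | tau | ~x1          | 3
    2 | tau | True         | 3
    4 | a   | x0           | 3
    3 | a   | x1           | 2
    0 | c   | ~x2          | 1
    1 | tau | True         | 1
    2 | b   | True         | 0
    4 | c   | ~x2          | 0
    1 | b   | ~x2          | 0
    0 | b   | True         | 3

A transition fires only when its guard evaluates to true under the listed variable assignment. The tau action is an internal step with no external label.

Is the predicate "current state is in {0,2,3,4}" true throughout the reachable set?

Inv-set: {0,2,3,4}
Reach set: {0,1,2,3}
  0: ✓
  1: ✗ unsafe
  2: ✓
  3: ✓
counterexample path to 1: b·tau

Answer: INVARIANT VIOLATED at state 1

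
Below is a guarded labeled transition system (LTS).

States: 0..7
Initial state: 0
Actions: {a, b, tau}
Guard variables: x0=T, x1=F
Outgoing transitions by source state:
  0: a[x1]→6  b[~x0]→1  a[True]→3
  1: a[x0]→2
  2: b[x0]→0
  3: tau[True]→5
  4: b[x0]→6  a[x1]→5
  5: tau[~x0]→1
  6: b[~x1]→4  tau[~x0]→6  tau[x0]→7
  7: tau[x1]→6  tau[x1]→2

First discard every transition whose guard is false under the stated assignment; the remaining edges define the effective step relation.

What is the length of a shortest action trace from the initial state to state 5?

Answer: 2

Working:
BFS to 5:
  L0 = {0}
  L1 = {3}
  L2 = {5}
5 enters at depth 2; path a·tau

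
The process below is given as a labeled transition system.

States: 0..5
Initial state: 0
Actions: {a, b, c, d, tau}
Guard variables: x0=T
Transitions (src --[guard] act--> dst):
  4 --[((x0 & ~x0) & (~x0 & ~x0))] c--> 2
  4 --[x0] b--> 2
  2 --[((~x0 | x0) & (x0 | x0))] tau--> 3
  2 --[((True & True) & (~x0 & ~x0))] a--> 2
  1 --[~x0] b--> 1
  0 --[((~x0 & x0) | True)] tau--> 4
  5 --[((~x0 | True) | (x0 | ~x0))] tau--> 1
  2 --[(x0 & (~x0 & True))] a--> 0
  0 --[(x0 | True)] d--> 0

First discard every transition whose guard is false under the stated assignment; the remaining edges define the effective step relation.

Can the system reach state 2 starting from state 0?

After dropping false guards: 5 live edges.
Layer 0: {0}
Layer 1: {4}  now seen {0,4}
Layer 2: {2}  now seen {0,2,4}
Layer 3: {3}  now seen {0,2,3,4}
Reachable = {0,2,3,4}
trace reaching 2: tau·b

Answer: REACHABLE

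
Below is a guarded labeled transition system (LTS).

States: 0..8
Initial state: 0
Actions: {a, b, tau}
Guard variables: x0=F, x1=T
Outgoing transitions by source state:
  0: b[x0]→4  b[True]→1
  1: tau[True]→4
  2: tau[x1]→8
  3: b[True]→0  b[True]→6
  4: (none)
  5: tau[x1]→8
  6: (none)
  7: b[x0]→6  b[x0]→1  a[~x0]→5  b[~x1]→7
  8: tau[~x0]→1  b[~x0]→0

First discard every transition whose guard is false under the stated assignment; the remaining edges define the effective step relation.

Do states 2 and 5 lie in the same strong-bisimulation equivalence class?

Answer: BISIMILAR

Trace:
Refine partition for ~:
  round 0: {{0,1,2,3,4,5,6,7,8}}
  round 1: {{0,3},{1,2,5},{4,6},{7},{8}}
  round 2: {{0},{1},{2,5},{3},{4,6},{7},{8}}
Fixed point at round 3; 7 class(es).
class of 2: {2,5}; class of 5: {2,5}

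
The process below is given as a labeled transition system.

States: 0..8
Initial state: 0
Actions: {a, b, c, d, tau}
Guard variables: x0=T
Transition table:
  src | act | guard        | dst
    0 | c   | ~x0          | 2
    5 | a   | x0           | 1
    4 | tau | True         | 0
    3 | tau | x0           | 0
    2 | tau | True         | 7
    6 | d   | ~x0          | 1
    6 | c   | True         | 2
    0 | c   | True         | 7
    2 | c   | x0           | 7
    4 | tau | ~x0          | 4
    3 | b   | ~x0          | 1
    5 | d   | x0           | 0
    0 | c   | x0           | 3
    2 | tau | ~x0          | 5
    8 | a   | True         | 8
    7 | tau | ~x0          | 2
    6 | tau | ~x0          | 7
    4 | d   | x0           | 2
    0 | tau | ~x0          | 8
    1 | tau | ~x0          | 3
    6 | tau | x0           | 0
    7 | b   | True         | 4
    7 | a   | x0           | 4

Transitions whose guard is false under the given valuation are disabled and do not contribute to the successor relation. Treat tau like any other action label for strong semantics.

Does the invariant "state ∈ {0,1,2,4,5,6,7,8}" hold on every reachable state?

Answer: INVARIANT VIOLATED at state 3

Trace:
Allowed set {0,1,2,4,5,6,7,8}
R = {0,2,3,4,7}
  0: safe
  2: safe
  3: outside
  4: safe
  7: safe
counterexample path to 3: c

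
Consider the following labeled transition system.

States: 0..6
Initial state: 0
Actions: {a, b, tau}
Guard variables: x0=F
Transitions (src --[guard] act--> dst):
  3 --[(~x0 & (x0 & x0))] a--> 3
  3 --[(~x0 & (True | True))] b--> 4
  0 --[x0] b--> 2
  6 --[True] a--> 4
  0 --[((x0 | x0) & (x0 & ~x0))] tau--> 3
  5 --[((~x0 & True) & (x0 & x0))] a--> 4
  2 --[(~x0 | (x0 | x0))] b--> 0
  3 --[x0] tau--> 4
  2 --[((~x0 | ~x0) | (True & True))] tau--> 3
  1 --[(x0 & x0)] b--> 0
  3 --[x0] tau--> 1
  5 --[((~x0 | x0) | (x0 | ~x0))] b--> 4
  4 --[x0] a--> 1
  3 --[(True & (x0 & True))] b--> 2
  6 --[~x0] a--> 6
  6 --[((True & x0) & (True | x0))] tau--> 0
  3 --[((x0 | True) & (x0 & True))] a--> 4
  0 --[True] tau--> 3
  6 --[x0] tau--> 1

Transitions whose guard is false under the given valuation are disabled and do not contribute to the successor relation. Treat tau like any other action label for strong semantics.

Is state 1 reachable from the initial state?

Guard filter leaves 7 enabled edge(s).
Layer 0: {0}
Layer 1: {3}  cumulative {0,3}
Layer 2: {4}  cumulative {0,3,4}
Reachable = {0,3,4}

Answer: UNREACHABLE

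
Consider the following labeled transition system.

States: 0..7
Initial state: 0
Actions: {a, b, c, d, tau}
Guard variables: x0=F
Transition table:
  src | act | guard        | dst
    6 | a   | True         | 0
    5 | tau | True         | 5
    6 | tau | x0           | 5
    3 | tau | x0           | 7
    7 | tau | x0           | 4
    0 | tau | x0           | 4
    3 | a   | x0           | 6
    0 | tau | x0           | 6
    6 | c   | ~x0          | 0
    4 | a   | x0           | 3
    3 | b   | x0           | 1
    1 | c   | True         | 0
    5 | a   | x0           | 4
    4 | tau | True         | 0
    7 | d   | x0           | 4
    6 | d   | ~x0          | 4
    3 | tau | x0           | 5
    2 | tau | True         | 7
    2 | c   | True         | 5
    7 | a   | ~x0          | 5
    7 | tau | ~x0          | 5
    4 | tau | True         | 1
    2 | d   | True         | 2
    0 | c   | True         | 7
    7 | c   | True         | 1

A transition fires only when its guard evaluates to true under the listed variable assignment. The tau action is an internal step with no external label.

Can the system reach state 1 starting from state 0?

Guard filter leaves 14 enabled edge(s).
depth 0: {0}
depth 1: {7}  now seen {0,7}
depth 2: {1,5}  now seen {0,1,5,7}
Reach set: {0,1,5,7}
trace reaching 1: c·c

Answer: REACHABLE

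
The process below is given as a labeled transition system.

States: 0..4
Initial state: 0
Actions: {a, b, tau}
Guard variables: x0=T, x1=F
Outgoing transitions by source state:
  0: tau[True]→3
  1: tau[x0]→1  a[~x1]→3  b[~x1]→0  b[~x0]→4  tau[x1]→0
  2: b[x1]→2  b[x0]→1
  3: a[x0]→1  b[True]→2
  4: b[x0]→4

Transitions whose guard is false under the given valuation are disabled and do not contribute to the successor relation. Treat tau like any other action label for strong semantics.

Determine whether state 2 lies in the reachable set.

8 transition(s) survive guard evaluation.
Layer 0: {0}
Layer 1: {3}  total {0,3}
Layer 2: {1,2}  total {0,1,2,3}
Reachable = {0,1,2,3}
Path to 2: tau·b

Answer: REACHABLE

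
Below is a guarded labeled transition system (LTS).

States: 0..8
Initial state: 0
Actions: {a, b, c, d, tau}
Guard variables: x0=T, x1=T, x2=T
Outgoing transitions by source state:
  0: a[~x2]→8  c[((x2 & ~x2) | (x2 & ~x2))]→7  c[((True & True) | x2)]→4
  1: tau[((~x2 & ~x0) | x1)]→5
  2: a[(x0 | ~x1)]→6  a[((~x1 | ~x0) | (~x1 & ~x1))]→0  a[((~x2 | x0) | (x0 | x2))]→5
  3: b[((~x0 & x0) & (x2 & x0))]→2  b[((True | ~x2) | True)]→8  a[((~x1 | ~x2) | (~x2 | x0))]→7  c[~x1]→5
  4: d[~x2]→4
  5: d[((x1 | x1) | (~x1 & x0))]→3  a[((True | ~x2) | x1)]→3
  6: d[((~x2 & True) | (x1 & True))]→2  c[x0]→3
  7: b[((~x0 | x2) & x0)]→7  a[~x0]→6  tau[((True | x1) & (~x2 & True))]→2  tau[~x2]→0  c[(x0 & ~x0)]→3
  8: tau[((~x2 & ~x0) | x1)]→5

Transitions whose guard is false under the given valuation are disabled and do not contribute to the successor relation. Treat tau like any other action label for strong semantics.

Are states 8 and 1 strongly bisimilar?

Bisimulation quotient by refinement:
  round 0: {{0,1,2,3,4,5,6,7,8}}
  round 1: {{0},{1,8},{2},{3},{4},{5},{6},{7}}
8 equivalence class(es) (converged in 2)
[8]={1,8}  [1]={1,8}

Answer: BISIMILAR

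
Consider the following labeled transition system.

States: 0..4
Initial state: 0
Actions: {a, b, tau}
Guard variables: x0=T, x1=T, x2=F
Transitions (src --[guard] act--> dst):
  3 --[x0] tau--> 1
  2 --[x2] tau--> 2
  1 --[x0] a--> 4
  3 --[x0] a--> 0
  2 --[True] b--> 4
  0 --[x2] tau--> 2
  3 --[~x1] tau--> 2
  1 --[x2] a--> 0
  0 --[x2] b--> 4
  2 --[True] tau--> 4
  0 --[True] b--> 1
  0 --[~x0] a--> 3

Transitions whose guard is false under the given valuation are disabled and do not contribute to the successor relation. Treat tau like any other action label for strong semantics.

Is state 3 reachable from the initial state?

After dropping false guards: 6 live edges.
Layer 0: {0}
Layer 1: {1}  now seen {0,1}
Layer 2: {4}  now seen {0,1,4}
Reachable = {0,1,4}

Answer: UNREACHABLE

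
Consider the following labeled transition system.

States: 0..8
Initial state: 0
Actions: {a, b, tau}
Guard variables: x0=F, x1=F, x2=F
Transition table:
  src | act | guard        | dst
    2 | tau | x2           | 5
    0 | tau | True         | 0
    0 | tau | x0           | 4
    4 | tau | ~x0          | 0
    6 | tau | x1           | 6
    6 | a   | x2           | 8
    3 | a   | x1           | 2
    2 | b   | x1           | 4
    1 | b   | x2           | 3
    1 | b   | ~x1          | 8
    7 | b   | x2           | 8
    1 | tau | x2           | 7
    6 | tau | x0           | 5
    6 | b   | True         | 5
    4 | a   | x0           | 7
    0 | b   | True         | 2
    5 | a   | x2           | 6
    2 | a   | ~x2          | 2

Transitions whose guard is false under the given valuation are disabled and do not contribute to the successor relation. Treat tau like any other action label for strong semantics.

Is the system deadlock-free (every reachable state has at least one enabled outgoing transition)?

Answer: DEADLOCK-FREE

Trace:
Reachable = {0,2}
  0: b→2  tau→0  [2 exit(s)]
  2: a→2  [1 exit(s)]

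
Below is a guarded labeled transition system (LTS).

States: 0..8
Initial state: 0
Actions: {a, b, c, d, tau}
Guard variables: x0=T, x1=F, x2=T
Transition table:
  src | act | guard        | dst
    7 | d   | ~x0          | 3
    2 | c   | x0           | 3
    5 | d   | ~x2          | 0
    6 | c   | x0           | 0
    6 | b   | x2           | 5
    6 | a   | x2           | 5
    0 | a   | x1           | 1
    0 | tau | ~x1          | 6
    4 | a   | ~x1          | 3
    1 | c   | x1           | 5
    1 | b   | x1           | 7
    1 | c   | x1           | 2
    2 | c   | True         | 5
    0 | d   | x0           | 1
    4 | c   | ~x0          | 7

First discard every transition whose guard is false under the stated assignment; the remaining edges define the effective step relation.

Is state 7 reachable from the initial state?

After dropping false guards: 8 live edges.
L0 = {0}
L1 = {1,6}  total {0,1,6}
L2 = {5}  total {0,1,5,6}
Reachable = {0,1,5,6}

Answer: UNREACHABLE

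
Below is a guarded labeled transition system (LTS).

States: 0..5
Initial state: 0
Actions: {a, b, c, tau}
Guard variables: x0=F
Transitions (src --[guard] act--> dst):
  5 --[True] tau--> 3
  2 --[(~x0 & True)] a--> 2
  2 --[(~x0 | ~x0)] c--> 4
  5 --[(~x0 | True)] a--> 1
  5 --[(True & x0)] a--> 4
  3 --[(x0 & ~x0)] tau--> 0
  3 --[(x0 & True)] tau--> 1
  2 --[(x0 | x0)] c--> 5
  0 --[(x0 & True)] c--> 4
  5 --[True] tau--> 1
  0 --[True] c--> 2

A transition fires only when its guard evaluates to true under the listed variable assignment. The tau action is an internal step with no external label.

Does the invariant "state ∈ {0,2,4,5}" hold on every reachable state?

Safe = {0,2,4,5}
R = {0,2,4}
  0: ok
  2: ok
  4: ok

Answer: INVARIANT HOLDS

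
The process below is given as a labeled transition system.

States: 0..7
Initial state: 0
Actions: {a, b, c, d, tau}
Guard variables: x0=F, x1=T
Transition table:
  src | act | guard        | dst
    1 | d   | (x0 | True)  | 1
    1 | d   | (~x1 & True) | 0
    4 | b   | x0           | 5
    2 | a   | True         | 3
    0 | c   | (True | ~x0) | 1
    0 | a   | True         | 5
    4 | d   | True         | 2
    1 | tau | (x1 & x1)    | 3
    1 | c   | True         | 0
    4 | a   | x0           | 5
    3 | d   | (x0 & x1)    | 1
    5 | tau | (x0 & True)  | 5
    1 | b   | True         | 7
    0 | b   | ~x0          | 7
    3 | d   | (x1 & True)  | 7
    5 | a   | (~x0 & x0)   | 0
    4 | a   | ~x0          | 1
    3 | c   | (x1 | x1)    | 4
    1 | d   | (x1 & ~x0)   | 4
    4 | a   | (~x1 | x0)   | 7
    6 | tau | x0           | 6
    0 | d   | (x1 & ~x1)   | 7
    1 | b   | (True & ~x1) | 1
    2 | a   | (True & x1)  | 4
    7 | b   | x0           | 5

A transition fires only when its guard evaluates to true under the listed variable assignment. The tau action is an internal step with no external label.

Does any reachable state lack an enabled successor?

Answer: DEADLOCK at state 5

Analysis:
Reach set: {0,1,2,3,4,5,7}
  0: a→5  b→7  c→1  [deg 3]
  1: b→7  c→0  d→1  d→4  tau→3  [deg 5]
  2: a→3  a→4  [deg 2]
  3: c→4  d→7  [deg 2]
  4: a→1  d→2  [deg 2]
  5: ∅  [no exit]
  7: ∅  [no exit]
trace reaching 5: a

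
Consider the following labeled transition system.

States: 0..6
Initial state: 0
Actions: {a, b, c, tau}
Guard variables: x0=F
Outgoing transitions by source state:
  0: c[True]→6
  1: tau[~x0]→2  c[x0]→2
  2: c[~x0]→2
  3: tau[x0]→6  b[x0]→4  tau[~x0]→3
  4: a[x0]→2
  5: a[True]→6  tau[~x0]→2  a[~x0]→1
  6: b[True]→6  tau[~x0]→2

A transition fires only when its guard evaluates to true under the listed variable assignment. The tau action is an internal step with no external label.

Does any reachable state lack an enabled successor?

Answer: DEADLOCK-FREE

Analysis:
Reach set: {0,2,6}
  0: c→6  [1 exit(s)]
  2: c→2  [1 exit(s)]
  6: b→6  tau→2  [2 exit(s)]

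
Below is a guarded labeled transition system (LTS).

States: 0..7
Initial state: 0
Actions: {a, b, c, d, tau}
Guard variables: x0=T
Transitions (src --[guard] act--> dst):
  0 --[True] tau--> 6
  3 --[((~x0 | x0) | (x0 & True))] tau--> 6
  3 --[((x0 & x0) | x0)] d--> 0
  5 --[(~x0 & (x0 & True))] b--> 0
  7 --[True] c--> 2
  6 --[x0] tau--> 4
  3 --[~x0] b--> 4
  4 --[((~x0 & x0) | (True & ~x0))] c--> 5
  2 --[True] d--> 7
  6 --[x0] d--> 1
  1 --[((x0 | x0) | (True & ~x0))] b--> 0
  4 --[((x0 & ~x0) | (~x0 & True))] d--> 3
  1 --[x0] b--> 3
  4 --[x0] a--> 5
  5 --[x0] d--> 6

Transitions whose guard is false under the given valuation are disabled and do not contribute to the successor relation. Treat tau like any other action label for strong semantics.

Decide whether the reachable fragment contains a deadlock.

Answer: DEADLOCK-FREE

Analysis:
Reachable = {0,1,3,4,5,6}
  0: tau→6  [1 exit(s)]
  1: b→0  b→3  [2 exit(s)]
  3: d→0  tau→6  [2 exit(s)]
  4: a→5  [1 exit(s)]
  5: d→6  [1 exit(s)]
  6: d→1  tau→4  [2 exit(s)]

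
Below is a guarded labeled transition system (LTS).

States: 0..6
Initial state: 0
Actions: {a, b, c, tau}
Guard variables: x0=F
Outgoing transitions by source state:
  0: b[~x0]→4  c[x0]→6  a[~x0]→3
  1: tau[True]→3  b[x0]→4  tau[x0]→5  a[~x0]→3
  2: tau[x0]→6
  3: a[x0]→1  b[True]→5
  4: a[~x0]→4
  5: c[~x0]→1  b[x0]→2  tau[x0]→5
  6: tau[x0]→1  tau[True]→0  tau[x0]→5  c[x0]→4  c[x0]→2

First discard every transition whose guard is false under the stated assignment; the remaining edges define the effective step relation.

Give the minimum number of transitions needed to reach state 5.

Layered search for 5:
  L0 = {0}
  L1 = {3,4}
  L2 = {5}
first hit 5 at d=2 via a·b

Answer: 2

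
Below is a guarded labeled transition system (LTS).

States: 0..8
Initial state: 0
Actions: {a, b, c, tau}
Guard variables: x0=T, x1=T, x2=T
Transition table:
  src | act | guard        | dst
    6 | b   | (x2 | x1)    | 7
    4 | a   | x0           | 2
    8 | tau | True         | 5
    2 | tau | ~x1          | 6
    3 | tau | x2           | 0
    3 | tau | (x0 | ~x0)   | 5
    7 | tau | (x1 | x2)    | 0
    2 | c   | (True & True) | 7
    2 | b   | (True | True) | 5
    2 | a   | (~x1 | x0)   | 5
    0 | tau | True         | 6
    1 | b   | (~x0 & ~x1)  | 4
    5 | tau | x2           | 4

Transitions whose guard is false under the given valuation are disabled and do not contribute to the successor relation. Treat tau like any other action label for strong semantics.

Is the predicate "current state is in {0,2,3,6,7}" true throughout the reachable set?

Allowed set {0,2,3,6,7}
R = {0,6,7}
  0: ✓
  6: ✓
  7: ✓

Answer: INVARIANT HOLDS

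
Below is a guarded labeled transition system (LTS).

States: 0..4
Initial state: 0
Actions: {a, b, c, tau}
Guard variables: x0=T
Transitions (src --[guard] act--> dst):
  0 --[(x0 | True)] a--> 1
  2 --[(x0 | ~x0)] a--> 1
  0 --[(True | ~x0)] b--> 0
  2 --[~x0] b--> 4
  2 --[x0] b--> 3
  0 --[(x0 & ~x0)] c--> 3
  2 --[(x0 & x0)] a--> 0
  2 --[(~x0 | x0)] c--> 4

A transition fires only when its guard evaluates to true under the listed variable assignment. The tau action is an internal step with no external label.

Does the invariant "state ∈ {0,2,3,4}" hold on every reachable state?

Answer: INVARIANT VIOLATED at state 1

Trace:
Inv-set: {0,2,3,4}
R = {0,1}
  0: safe
  1: outside
witness against invariant: a → 1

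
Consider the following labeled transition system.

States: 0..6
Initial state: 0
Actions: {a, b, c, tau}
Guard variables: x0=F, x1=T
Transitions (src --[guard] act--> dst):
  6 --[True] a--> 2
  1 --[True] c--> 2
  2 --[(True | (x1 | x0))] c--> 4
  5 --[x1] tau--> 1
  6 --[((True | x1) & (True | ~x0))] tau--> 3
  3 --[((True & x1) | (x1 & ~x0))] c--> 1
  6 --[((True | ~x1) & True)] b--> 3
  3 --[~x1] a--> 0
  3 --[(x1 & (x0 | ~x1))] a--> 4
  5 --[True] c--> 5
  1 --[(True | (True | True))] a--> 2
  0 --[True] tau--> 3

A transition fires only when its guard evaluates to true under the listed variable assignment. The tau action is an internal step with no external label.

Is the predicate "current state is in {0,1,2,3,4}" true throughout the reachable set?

Answer: INVARIANT HOLDS

Trace:
Safe = {0,1,2,3,4}
Reach set: {0,1,2,3,4}
  0: ok
  1: ok
  2: ok
  3: ok
  4: ok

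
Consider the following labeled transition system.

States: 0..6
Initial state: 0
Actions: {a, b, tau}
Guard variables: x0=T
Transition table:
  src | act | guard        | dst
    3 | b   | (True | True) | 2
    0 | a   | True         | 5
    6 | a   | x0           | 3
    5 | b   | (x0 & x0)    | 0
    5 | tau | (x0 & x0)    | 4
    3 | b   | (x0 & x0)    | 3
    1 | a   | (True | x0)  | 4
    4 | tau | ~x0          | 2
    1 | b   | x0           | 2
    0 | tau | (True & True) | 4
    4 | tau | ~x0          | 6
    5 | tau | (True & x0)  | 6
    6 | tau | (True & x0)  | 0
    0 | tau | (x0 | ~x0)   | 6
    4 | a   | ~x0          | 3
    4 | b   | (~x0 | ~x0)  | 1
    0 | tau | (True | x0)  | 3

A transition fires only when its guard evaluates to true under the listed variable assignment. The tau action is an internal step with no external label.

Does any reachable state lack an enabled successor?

Reachable = {0,2,3,4,5,6}
  0: a→5  tau→3  tau→4  tau→6  [4 out]
  2: ∅  [deadlock]
  3: b→2  b→3  [2 out]
  4: ∅  [deadlock]
  5: b→0  tau→4  tau→6  [3 out]
  6: a→3  tau→0  [2 out]
Path to 2: tau·b

Answer: DEADLOCK at state 2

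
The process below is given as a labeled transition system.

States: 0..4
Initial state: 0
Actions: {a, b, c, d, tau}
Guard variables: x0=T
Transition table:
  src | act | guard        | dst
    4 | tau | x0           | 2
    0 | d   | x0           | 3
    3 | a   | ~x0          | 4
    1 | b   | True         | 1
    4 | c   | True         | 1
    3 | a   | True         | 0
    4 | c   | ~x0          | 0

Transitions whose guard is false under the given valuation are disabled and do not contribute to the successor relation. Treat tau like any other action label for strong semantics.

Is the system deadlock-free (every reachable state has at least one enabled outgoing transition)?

Reachable = {0,3}
  0: d→3  [deg 1]
  3: a→0  [deg 1]

Answer: DEADLOCK-FREE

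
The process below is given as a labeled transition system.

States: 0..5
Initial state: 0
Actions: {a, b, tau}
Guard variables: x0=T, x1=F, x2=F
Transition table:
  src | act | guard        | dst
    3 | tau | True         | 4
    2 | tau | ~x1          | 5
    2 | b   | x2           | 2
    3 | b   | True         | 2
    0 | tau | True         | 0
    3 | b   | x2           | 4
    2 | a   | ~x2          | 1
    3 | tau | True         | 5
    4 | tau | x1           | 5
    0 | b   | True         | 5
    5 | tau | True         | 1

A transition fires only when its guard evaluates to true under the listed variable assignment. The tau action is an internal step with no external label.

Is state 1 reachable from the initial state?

Guard filter leaves 8 enabled edge(s).
L0 = {0}
L1 = {5}  total {0,5}
L2 = {1}  total {0,1,5}
Reachable = {0,1,5}
witness 1: b·tau

Answer: REACHABLE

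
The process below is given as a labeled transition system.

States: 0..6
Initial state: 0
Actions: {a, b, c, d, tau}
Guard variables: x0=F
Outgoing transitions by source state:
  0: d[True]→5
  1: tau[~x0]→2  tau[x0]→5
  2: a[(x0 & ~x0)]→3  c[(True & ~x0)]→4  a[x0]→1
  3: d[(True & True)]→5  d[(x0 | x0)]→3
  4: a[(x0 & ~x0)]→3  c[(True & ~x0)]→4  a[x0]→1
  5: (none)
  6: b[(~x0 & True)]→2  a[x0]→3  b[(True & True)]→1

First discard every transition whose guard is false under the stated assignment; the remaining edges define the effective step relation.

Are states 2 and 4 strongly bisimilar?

Refine partition for ~:
  P[0] = {{0,1,2,3,4,5,6}}
  P[1] = {{0,3},{1},{2,4},{5},{6}}
stable after 2 split(s): 5 block(s)
class of 2: {2,4}; class of 4: {2,4}

Answer: BISIMILAR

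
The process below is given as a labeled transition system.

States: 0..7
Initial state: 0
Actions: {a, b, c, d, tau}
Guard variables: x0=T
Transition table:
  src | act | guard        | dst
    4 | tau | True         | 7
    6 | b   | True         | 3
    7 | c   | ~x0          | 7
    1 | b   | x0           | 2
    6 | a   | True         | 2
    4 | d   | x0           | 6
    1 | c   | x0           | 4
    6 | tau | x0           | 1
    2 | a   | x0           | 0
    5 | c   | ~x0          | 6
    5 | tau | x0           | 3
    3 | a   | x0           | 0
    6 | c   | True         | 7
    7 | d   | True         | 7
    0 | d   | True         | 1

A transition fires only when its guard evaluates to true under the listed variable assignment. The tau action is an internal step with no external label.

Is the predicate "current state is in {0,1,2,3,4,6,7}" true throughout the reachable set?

Inv-set: {0,1,2,3,4,6,7}
Reachable = {0,1,2,3,4,6,7}
  0: ok
  1: ok
  2: ok
  3: ok
  4: ok
  6: ok
  7: ok

Answer: INVARIANT HOLDS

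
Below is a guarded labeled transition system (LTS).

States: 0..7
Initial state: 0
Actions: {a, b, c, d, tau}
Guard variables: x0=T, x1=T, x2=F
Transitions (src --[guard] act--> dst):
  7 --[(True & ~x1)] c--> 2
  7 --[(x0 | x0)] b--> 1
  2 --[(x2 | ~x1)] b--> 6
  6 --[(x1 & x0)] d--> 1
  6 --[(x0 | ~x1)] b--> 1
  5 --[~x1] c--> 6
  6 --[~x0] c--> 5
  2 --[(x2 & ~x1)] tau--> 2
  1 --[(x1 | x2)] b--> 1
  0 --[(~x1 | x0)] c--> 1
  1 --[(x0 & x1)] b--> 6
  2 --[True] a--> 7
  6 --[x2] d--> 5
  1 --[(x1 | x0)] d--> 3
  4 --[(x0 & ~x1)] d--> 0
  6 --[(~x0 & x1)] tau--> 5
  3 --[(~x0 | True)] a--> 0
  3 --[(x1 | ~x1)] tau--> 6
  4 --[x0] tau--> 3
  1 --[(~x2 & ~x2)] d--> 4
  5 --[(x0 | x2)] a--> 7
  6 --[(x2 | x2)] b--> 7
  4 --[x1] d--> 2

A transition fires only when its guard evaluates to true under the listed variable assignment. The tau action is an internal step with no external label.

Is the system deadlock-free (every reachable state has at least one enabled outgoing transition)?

R = {0,1,2,3,4,6,7}
  0: c→1  [1 exit(s)]
  1: b→1  b→6  d→3  d→4  [4 exit(s)]
  2: a→7  [1 exit(s)]
  3: a→0  tau→6  [2 exit(s)]
  4: d→2  tau→3  [2 exit(s)]
  6: b→1  d→1  [2 exit(s)]
  7: b→1  [1 exit(s)]

Answer: DEADLOCK-FREE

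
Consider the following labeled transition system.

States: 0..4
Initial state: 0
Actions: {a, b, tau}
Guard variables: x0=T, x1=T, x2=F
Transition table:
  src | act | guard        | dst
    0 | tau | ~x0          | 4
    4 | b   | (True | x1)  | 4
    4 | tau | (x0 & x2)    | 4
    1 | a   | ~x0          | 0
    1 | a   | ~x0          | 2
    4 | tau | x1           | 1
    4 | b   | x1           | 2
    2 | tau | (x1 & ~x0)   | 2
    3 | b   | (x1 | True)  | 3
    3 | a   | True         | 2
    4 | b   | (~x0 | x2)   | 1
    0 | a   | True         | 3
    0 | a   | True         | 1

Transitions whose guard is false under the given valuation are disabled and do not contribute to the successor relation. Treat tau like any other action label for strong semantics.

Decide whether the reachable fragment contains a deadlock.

Answer: DEADLOCK at state 1

Analysis:
Reach set: {0,1,2,3}
  0: a→1  a→3  [deg 2]
  1: ∅  [STUCK]
  2: ∅  [STUCK]
  3: a→2  b→3  [deg 2]
trace reaching 1: a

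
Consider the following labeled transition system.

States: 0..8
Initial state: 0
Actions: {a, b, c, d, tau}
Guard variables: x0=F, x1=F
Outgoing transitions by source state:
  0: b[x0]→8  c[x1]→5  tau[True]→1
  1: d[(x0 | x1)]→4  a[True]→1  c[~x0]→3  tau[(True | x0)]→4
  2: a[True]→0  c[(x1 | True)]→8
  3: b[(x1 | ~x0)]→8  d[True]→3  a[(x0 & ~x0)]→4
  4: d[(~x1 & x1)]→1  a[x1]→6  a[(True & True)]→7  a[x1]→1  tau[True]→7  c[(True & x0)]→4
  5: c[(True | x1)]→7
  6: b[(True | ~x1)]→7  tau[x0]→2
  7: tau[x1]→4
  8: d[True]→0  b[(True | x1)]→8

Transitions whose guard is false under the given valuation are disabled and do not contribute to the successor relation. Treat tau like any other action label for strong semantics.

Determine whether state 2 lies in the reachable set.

14 transition(s) survive guard evaluation.
Layer 0: {0}
Layer 1: {1}  now seen {0,1}
Layer 2: {3,4}  now seen {0,1,3,4}
Layer 3: {7,8}  now seen {0,1,3,4,7,8}
Reachable = {0,1,3,4,7,8}

Answer: UNREACHABLE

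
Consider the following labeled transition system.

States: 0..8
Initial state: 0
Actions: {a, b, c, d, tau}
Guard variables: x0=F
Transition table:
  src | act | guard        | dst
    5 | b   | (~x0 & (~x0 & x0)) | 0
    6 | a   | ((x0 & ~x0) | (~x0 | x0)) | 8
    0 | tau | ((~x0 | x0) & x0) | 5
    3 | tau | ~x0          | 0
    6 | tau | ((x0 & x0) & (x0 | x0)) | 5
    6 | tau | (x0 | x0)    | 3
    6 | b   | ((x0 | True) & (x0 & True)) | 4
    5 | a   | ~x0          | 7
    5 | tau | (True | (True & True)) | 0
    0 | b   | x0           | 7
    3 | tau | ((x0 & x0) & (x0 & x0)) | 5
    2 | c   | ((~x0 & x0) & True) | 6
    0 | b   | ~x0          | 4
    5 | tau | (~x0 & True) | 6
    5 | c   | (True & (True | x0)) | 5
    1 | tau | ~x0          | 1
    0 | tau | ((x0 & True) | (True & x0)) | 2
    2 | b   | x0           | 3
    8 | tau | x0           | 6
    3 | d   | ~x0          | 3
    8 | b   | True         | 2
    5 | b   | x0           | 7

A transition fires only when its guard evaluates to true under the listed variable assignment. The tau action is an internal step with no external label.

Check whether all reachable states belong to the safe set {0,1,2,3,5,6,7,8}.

Answer: INVARIANT VIOLATED at state 4

Analysis:
Inv-set: {0,1,2,3,5,6,7,8}
R = {0,4}
  0: ✓
  4: ✗ unsafe
reach 4 via b — violates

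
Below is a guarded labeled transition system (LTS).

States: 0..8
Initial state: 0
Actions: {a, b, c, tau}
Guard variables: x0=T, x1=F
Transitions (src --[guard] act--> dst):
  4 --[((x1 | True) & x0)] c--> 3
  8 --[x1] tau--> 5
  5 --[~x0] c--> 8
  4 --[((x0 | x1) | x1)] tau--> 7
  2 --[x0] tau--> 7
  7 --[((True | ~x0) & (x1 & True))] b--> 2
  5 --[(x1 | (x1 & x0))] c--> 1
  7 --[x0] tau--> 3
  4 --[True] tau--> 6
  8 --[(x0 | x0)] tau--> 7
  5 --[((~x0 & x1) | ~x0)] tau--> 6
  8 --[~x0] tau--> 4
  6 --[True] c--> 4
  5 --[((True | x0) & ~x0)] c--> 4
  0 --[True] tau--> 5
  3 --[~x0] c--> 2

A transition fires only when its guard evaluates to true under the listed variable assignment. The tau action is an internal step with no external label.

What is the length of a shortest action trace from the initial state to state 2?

Answer: UNREACHABLE

Analysis:
BFS to 2:
  depth 0: {0}
  depth 1: {5}
2 never appears.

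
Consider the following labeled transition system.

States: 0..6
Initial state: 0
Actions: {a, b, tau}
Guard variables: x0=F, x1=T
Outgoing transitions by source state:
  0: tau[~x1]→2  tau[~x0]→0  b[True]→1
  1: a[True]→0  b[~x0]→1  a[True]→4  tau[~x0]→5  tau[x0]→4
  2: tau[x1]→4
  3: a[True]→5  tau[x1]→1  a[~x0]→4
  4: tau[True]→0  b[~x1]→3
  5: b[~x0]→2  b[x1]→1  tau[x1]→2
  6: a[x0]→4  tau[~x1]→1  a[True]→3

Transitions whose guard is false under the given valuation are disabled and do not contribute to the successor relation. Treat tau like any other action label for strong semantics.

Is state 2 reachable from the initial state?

Answer: REACHABLE

Analysis:
After dropping false guards: 15 live edges.
depth 0: {0}
depth 1: {1}  now seen {0,1}
depth 2: {4,5}  now seen {0,1,4,5}
depth 3: {2}  now seen {0,1,2,4,5}
Reach set: {0,1,2,4,5}
trace reaching 2: b·tau·b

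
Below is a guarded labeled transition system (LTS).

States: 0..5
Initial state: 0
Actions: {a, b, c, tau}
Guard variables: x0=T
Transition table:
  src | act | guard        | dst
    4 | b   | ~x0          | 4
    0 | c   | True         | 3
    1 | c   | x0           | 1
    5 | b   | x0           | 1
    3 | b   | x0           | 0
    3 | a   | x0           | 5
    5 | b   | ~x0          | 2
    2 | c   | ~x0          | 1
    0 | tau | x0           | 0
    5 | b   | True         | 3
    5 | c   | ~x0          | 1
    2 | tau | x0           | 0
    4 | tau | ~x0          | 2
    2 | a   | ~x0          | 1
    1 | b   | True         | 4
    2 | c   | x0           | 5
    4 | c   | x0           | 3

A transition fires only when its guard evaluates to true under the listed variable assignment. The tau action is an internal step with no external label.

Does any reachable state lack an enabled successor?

Reachable = {0,1,3,4,5}
  0: c→3  tau→0  [2 out]
  1: b→4  c→1  [2 out]
  3: a→5  b→0  [2 out]
  4: c→3  [1 out]
  5: b→1  b→3  [2 out]

Answer: DEADLOCK-FREE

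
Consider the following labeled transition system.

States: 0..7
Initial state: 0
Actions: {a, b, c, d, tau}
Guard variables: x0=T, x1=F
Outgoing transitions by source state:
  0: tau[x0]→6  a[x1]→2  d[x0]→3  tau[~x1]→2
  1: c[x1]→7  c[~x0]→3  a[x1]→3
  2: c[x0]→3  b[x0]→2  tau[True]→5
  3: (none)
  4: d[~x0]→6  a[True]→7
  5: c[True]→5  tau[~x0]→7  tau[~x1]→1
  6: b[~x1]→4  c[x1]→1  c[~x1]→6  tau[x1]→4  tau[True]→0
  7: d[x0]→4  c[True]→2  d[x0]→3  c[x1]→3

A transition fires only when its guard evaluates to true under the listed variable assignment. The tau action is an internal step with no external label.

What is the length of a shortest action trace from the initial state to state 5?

Breadth-first toward 5:
  L0 = {0}
  L1 = {2,3,6}
  L2 = {4,5}
first hit 5 at d=2 via tau·tau

Answer: 2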